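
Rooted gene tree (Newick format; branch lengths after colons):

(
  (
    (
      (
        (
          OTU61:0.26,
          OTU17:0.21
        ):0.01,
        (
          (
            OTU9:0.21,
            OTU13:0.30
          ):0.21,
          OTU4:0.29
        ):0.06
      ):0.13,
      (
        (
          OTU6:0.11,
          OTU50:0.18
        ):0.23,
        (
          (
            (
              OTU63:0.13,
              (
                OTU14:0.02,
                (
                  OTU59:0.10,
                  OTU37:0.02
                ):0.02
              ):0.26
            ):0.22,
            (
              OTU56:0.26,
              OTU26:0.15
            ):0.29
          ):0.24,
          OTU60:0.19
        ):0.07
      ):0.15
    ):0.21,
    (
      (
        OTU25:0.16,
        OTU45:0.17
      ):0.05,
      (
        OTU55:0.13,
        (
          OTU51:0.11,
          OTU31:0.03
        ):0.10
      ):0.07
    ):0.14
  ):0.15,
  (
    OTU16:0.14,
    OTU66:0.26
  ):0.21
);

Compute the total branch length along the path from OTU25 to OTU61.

0.96

The path runs OTU25 → … → MRCA → … → OTU61; the MRCA is the node subtending ((((OTU61,OTU17),((OTU9,OTU13),OTU4)),((OTU6,OTU50),(((OTU63,(OTU14,(OTU59,OTU37))),(OTU56,OTU26)),OTU60))),((OTU25,OTU45),(OTU55,(OTU51,OTU31)))).
Branch lengths along that path: 0.16 + 0.05 + 0.14 + 0.21 + 0.13 + 0.01 + 0.26 = 0.96.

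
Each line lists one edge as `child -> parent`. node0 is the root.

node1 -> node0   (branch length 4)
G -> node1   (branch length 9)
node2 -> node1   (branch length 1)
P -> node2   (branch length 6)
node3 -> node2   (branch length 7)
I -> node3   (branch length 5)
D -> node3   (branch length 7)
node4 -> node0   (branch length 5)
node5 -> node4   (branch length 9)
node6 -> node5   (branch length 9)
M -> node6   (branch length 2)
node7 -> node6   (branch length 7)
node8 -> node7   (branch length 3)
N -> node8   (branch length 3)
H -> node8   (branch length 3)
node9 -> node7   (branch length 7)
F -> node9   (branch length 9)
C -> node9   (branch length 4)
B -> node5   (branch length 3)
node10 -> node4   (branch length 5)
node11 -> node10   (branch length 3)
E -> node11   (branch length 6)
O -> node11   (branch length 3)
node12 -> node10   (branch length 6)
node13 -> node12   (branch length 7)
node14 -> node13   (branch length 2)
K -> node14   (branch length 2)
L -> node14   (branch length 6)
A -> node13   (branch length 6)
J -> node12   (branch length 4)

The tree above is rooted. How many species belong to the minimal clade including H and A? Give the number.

12

The MRCA of H and A is the node subtending (((M,((N,H),(F,C))),B),((E,O),(((K,L),A),J))).
That clade contains 12 terminal taxa: A, B, C, E, F, H, J, K, L, M, N, O.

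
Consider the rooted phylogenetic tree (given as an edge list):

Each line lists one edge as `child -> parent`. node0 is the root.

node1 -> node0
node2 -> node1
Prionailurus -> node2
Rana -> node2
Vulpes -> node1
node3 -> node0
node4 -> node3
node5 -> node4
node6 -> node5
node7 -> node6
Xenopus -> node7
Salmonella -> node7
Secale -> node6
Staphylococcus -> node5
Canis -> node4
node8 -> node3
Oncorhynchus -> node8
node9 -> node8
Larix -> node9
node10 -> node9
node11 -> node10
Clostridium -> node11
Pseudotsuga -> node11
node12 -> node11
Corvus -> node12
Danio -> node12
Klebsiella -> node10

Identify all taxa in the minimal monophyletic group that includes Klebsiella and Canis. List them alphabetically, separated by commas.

Tracing Klebsiella: it sits inside ((Clostridium,Pseudotsuga,(Corvus,Danio)),Klebsiella).
Tracing Canis: it sits inside ((((Xenopus,Salmonella),Secale),Staphylococcus),Canis).
The smallest clade enclosing both is (((((Xenopus,Salmonella),Secale),Staphylococcus),Canis),(Oncorhynchus,(Larix,((Clostridium,Pseudotsuga,(Corvus,Danio)),Klebsiella)))); the answer is its 12 terminal taxa in alphabetical order.

Canis, Clostridium, Corvus, Danio, Klebsiella, Larix, Oncorhynchus, Pseudotsuga, Salmonella, Secale, Staphylococcus, Xenopus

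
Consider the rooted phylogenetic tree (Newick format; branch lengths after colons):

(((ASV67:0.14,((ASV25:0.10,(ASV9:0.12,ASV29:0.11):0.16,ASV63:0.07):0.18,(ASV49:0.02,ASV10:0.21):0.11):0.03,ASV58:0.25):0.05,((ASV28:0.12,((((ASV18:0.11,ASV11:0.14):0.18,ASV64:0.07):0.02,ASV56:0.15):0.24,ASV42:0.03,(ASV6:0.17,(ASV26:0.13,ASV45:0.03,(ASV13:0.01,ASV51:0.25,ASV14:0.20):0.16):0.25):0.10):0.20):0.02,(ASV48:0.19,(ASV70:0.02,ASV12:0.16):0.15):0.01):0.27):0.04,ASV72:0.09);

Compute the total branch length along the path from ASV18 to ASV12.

1.09

The path runs ASV18 → … → MRCA → … → ASV12; the MRCA is the node subtending ((ASV28,((((ASV18,ASV11),ASV64),ASV56),ASV42,(ASV6,(ASV26,ASV45,(ASV13,ASV51,ASV14))))),(ASV48,(ASV70,ASV12))).
Branch lengths along that path: 0.11 + 0.18 + 0.02 + 0.24 + 0.20 + 0.02 + 0.01 + 0.15 + 0.16 = 1.09.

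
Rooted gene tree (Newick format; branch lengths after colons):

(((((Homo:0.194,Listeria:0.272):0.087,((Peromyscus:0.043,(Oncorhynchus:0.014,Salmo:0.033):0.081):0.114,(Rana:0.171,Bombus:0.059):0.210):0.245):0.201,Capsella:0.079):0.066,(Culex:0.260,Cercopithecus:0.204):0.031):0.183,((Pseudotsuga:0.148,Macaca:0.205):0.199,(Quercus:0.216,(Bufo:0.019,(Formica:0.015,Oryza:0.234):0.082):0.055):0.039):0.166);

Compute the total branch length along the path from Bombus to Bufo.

The path runs Bombus → … → MRCA → … → Bufo; the MRCA is the root of the tree.
Branch lengths along that path: 0.059 + 0.210 + 0.245 + 0.201 + 0.066 + 0.183 + 0.166 + 0.039 + 0.055 + 0.019 = 1.243.

1.243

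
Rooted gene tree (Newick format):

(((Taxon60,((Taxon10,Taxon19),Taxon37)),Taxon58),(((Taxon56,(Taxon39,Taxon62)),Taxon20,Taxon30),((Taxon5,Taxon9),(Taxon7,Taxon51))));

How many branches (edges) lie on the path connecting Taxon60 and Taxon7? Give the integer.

7

The MRCA of Taxon60 and Taxon7 is the root of the tree.
From Taxon60 up to that node: 3 branches. From Taxon7 up to the same node: 4 branches. Total: 3 + 4 = 7.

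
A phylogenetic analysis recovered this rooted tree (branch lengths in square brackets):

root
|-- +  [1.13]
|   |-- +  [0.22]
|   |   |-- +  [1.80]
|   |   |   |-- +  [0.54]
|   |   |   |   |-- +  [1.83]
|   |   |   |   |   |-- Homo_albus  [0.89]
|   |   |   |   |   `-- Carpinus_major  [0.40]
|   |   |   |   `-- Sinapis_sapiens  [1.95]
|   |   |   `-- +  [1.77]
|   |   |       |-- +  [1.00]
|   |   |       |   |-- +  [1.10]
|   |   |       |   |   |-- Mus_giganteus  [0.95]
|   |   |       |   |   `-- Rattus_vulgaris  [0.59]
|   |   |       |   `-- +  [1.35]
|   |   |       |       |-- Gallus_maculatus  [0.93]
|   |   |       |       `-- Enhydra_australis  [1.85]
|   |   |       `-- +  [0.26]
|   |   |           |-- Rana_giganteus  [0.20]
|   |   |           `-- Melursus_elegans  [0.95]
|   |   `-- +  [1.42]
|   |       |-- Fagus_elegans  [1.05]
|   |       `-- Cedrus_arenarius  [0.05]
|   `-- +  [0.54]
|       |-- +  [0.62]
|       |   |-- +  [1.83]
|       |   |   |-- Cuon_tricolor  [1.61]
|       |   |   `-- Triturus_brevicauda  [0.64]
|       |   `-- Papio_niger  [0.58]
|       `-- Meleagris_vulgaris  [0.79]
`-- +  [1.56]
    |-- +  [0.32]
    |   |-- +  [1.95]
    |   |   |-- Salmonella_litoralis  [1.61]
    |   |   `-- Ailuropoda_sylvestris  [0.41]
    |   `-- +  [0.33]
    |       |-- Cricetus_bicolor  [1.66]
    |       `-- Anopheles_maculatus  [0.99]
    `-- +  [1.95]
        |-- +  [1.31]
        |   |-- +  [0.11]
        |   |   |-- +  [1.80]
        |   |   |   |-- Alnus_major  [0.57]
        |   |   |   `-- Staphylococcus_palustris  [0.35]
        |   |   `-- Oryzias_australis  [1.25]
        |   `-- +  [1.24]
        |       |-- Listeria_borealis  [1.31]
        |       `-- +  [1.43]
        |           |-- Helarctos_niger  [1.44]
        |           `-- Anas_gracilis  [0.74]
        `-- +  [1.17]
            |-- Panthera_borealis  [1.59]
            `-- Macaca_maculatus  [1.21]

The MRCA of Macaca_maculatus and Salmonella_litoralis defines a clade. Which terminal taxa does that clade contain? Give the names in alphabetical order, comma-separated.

Ailuropoda_sylvestris, Alnus_major, Anas_gracilis, Anopheles_maculatus, Cricetus_bicolor, Helarctos_niger, Listeria_borealis, Macaca_maculatus, Oryzias_australis, Panthera_borealis, Salmonella_litoralis, Staphylococcus_palustris

Tracing Macaca_maculatus: it sits inside (Panthera_borealis,Macaca_maculatus).
Tracing Salmonella_litoralis: it sits inside (Salmonella_litoralis,Ailuropoda_sylvestris).
The smallest clade enclosing both is (((Salmonella_litoralis,Ailuropoda_sylvestris),(Cricetus_bicolor,Anopheles_maculatus)),((((Alnus_major,Staphylococcus_palustris),Oryzias_australis),(Listeria_borealis,(Helarctos_niger,Anas_gracilis))),(Panthera_borealis,Macaca_maculatus))); the answer is its 12 terminal taxa in alphabetical order.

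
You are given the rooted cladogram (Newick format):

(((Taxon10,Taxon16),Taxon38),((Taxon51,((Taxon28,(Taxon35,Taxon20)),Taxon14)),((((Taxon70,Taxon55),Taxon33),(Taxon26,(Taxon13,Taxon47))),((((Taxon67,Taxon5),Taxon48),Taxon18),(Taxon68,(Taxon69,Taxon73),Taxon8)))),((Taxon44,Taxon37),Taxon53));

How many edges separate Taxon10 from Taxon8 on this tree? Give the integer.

8

The MRCA of Taxon10 and Taxon8 is the root of the tree.
From Taxon10 up to that node: 3 branches. From Taxon8 up to the same node: 5 branches. Total: 3 + 5 = 8.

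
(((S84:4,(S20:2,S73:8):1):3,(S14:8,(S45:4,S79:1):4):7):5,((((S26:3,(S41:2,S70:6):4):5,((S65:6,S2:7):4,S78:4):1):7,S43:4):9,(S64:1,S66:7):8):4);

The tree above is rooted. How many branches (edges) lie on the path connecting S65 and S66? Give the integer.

The MRCA of S65 and S66 is the node subtending ((((S26,(S41,S70)),((S65,S2),S78)),S43),(S64,S66)).
From S65 up to that node: 5 branches. From S66 up to the same node: 2 branches. Total: 5 + 2 = 7.

7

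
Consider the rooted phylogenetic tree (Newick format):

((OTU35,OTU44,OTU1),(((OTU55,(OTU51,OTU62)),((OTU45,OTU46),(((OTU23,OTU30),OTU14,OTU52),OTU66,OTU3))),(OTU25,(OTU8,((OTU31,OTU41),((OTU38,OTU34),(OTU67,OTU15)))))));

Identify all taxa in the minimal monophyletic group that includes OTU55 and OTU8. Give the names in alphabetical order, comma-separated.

Tracing OTU55: it sits inside (OTU55,(OTU51,OTU62)).
Tracing OTU8: it sits inside (OTU8,((OTU31,OTU41),((OTU38,OTU34),(OTU67,OTU15)))).
The smallest clade enclosing both is (((OTU55,(OTU51,OTU62)),((OTU45,OTU46),(((OTU23,OTU30),OTU14,OTU52),OTU66,OTU3))),(OTU25,(OTU8,((OTU31,OTU41),((OTU38,OTU34),(OTU67,OTU15)))))); the answer is its 19 terminal taxa in alphabetical order.

OTU14, OTU15, OTU23, OTU25, OTU3, OTU30, OTU31, OTU34, OTU38, OTU41, OTU45, OTU46, OTU51, OTU52, OTU55, OTU62, OTU66, OTU67, OTU8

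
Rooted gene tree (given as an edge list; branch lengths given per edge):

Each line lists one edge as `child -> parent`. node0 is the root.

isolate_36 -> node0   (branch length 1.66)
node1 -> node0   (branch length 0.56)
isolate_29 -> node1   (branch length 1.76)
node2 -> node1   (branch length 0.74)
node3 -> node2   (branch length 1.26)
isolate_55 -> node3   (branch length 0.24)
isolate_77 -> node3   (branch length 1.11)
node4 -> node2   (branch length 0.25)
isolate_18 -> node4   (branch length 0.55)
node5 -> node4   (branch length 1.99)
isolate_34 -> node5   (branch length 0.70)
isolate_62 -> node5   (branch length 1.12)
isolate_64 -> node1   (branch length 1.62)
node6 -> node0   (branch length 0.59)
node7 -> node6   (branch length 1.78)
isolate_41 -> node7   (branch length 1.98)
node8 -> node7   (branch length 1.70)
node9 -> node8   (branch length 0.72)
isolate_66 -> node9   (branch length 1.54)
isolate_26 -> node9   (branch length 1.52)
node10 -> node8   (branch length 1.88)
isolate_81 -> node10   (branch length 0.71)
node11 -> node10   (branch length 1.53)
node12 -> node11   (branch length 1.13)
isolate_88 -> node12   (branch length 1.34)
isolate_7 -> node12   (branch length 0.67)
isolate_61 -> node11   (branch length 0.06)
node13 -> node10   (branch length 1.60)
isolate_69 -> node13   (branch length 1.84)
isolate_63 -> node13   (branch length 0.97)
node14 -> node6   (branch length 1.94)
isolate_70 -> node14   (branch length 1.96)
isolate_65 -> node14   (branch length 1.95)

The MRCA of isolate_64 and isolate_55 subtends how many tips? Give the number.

7

The MRCA of isolate_64 and isolate_55 is the node subtending (isolate_29,((isolate_55,isolate_77),(isolate_18,(isolate_34,isolate_62))),isolate_64).
That clade contains 7 terminal taxa: isolate_18, isolate_29, isolate_34, isolate_55, isolate_62, isolate_64, isolate_77.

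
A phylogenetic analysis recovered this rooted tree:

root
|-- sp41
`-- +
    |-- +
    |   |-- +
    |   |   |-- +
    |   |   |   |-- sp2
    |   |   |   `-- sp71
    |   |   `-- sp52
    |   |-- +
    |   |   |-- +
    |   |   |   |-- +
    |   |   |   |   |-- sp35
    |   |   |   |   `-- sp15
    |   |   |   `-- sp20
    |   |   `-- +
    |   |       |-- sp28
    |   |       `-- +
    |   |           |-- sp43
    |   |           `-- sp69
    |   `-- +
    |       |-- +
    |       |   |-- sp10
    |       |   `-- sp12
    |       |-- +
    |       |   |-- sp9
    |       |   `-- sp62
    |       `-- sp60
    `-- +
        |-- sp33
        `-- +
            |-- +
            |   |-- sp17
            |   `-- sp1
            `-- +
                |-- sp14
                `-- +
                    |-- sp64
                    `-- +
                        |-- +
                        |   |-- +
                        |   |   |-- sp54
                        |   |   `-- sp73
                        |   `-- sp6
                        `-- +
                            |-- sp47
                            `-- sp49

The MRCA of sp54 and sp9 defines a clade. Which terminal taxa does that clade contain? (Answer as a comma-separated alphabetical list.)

sp1, sp10, sp12, sp14, sp15, sp17, sp2, sp20, sp28, sp33, sp35, sp43, sp47, sp49, sp52, sp54, sp6, sp60, sp62, sp64, sp69, sp71, sp73, sp9

Tracing sp54: it sits inside (sp54,sp73).
Tracing sp9: it sits inside (sp9,sp62).
The smallest clade enclosing both is ((((sp2,sp71),sp52),(((sp35,sp15),sp20),(sp28,(sp43,sp69))),((sp10,sp12),(sp9,sp62),sp60)),(sp33,((sp17,sp1),(sp14,(sp64,(((sp54,sp73),sp6),(sp47,sp49))))))); the answer is its 24 terminal taxa in alphabetical order.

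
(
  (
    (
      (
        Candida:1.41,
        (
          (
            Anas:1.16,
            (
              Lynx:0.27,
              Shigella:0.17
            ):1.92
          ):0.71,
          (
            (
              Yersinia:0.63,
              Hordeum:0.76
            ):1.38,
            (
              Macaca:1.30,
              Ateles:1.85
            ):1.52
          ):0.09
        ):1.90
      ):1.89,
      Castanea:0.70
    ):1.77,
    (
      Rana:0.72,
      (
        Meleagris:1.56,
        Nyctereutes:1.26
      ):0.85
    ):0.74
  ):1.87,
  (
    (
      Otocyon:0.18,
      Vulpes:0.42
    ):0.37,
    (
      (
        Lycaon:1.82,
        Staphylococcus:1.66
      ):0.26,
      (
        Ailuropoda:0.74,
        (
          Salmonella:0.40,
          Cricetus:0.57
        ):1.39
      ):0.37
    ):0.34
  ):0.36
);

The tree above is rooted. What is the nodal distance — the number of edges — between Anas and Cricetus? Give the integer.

11

The MRCA of Anas and Cricetus is the root of the tree.
From Anas up to that node: 6 branches. From Cricetus up to the same node: 5 branches. Total: 6 + 5 = 11.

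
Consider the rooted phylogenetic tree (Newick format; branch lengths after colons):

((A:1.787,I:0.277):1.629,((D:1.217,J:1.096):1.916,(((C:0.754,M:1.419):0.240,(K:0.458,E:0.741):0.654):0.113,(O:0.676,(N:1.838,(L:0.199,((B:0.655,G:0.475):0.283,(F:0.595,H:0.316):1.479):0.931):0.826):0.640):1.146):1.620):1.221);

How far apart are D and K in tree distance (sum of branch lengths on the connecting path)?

The path runs D → … → MRCA → … → K; the MRCA is the node subtending ((D,J),(((C,M),(K,E)),(O,(N,(L,((B,G),(F,H))))))).
Branch lengths along that path: 1.217 + 1.916 + 1.620 + 0.113 + 0.654 + 0.458 = 5.978.

5.978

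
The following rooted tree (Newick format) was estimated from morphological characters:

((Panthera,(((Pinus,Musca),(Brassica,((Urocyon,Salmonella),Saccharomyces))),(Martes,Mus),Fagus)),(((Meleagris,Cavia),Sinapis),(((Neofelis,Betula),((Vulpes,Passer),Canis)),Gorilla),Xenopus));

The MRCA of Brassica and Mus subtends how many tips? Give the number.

The MRCA of Brassica and Mus is the node subtending (((Pinus,Musca),(Brassica,((Urocyon,Salmonella),Saccharomyces))),(Martes,Mus),Fagus).
That clade contains 9 terminal taxa: Brassica, Fagus, Martes, Mus, Musca, Pinus, Saccharomyces, Salmonella, Urocyon.

9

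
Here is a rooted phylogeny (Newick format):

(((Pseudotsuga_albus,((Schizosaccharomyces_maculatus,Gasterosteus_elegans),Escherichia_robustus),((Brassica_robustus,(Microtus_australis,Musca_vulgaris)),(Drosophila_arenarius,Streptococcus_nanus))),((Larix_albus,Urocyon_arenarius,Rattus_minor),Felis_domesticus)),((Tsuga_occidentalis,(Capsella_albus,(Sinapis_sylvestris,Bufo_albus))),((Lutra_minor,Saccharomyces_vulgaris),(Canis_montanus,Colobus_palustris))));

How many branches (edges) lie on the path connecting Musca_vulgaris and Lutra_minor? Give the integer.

10

The MRCA of Musca_vulgaris and Lutra_minor is the root of the tree.
From Musca_vulgaris up to that node: 6 branches. From Lutra_minor up to the same node: 4 branches. Total: 6 + 4 = 10.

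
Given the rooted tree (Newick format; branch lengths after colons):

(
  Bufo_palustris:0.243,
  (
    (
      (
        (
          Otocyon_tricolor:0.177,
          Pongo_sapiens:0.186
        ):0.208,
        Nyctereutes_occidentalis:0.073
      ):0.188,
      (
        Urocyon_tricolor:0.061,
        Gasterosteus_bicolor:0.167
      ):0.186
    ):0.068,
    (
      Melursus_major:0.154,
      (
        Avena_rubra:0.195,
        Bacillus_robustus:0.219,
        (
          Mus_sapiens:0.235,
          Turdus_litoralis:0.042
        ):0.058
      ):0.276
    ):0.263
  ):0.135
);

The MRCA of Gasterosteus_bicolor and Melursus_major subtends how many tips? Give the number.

10

The MRCA of Gasterosteus_bicolor and Melursus_major is the node subtending ((((Otocyon_tricolor,Pongo_sapiens),Nyctereutes_occidentalis),(Urocyon_tricolor,Gasterosteus_bicolor)),(Melursus_major,(Avena_rubra,Bacillus_robustus,(Mus_sapiens,Turdus_litoralis)))).
That clade contains 10 terminal taxa: Avena_rubra, Bacillus_robustus, Gasterosteus_bicolor, Melursus_major, Mus_sapiens, Nyctereutes_occidentalis, Otocyon_tricolor, Pongo_sapiens, Turdus_litoralis, Urocyon_tricolor.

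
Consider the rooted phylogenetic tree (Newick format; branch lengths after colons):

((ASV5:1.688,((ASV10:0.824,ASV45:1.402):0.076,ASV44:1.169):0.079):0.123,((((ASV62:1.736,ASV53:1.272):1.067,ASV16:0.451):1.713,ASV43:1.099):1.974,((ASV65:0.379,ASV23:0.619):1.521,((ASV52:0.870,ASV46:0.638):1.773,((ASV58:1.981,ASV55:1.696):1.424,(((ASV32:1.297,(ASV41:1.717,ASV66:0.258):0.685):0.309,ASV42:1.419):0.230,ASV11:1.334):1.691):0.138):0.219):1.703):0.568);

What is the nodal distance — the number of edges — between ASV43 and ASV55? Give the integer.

7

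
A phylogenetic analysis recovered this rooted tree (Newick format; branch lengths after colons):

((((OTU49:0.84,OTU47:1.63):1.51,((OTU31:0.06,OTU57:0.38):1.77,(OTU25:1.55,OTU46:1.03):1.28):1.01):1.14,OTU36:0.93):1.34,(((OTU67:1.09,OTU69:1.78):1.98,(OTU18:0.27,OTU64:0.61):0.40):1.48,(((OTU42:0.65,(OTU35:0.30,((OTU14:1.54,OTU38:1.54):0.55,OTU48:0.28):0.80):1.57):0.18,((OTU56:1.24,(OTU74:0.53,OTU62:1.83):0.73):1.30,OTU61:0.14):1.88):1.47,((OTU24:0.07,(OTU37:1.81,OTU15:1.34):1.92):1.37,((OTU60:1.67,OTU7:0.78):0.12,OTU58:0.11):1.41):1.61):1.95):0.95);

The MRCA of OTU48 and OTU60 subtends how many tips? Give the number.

The MRCA of OTU48 and OTU60 is the node subtending (((OTU42,(OTU35,((OTU14,OTU38),OTU48))),((OTU56,(OTU74,OTU62)),OTU61)),((OTU24,(OTU37,OTU15)),((OTU60,OTU7),OTU58))).
That clade contains 15 terminal taxa: OTU14, OTU15, OTU24, OTU35, OTU37, OTU38, OTU42, OTU48, OTU56, OTU58, OTU60, OTU61, OTU62, OTU7, OTU74.

15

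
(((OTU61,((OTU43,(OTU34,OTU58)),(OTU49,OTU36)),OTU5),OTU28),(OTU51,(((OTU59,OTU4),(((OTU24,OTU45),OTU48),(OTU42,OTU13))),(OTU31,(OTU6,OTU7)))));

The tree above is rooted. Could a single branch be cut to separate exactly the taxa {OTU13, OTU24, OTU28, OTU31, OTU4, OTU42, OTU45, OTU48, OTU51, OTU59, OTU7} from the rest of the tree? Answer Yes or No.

No

The MRCA of the listed taxa is the root, so the smallest clade containing them is the whole tree.
That clade also contains OTU34, OTU36, OTU43, OTU49, OTU5, OTU58, OTU6, OTU61, which are not in the proposed group, so the group is not monophyletic.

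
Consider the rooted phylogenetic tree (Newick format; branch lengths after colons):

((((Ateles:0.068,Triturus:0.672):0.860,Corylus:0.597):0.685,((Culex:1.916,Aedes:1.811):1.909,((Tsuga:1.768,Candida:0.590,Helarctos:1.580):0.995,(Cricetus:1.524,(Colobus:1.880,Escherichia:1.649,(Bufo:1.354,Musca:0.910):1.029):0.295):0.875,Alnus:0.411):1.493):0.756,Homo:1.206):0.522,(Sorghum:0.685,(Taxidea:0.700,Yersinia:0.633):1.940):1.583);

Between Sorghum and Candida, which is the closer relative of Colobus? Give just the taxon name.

The MRCA of Colobus and Candida subtends ((Tsuga,Candida,Helarctos),(Cricetus,(Colobus,Escherichia,(Bufo,Musca))),Alnus) (9 taxa).
The MRCA of Colobus and Sorghum is the root, subtending the entire tree (18 taxa).
The first is nested inside the second, so Colobus shares a more recent common ancestor with Candida.

Candida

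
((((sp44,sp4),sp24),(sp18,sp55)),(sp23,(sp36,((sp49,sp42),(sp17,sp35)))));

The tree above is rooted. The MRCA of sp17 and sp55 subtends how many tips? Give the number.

The MRCA of sp17 and sp55 is the root, so the clade is the entire tree.
That clade contains 11 terminal taxa: sp17, sp18, sp23, sp24, sp35, sp36, sp4, sp42, sp44, sp49, sp55.

11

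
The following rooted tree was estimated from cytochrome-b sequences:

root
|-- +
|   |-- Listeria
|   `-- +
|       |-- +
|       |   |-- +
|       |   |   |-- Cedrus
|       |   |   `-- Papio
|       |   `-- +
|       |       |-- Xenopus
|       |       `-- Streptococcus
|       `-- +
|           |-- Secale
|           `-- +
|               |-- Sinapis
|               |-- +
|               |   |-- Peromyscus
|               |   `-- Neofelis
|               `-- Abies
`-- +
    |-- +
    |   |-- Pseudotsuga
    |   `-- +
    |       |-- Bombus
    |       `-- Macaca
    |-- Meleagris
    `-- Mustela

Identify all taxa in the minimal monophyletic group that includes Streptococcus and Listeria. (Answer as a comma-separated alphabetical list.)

Abies, Cedrus, Listeria, Neofelis, Papio, Peromyscus, Secale, Sinapis, Streptococcus, Xenopus

Tracing Streptococcus: it sits inside (Xenopus,Streptococcus).
Tracing Listeria: it sits inside (Listeria,(((Cedrus,Papio),(Xenopus,Streptococcus)),(Secale,(Sinapis,(Peromyscus,Neofelis),Abies)))).
The smallest clade enclosing both is (Listeria,(((Cedrus,Papio),(Xenopus,Streptococcus)),(Secale,(Sinapis,(Peromyscus,Neofelis),Abies)))); the answer is its 10 terminal taxa in alphabetical order.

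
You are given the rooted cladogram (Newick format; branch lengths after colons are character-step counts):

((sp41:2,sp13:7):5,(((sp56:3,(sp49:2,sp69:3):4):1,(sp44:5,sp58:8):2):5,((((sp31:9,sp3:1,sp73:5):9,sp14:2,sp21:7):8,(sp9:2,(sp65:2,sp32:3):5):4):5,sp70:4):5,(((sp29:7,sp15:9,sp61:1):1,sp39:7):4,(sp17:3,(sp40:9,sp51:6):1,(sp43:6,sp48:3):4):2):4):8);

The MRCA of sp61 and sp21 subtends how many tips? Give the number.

The MRCA of sp61 and sp21 is the node subtending (((sp56,(sp49,sp69)),(sp44,sp58)),((((sp31,sp3,sp73),sp14,sp21),(sp9,(sp65,sp32))),sp70),(((sp29,sp15,sp61),sp39),(sp17,(sp40,sp51),(sp43,sp48)))).
That clade contains 23 terminal taxa: sp14, sp15, sp17, sp21, sp29, sp3, sp31, sp32, sp39, sp40, sp43, sp44, sp48, sp49, sp51, sp56, sp58, sp61, sp65, sp69, sp70, sp73, sp9.

23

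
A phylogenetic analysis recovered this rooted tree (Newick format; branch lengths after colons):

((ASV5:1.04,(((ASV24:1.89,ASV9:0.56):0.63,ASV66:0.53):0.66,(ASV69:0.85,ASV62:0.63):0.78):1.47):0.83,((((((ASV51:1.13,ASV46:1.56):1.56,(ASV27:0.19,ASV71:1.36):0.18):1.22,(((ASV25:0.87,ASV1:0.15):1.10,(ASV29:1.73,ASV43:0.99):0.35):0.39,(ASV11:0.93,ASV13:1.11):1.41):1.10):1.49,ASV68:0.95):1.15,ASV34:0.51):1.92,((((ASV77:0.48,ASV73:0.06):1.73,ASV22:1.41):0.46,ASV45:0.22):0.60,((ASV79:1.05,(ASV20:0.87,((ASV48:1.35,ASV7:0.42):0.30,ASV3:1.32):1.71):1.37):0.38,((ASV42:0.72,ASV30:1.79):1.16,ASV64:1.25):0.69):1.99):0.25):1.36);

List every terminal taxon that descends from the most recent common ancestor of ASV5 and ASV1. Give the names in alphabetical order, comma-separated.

ASV1, ASV11, ASV13, ASV20, ASV22, ASV24, ASV25, ASV27, ASV29, ASV3, ASV30, ASV34, ASV42, ASV43, ASV45, ASV46, ASV48, ASV5, ASV51, ASV62, ASV64, ASV66, ASV68, ASV69, ASV7, ASV71, ASV73, ASV77, ASV79, ASV9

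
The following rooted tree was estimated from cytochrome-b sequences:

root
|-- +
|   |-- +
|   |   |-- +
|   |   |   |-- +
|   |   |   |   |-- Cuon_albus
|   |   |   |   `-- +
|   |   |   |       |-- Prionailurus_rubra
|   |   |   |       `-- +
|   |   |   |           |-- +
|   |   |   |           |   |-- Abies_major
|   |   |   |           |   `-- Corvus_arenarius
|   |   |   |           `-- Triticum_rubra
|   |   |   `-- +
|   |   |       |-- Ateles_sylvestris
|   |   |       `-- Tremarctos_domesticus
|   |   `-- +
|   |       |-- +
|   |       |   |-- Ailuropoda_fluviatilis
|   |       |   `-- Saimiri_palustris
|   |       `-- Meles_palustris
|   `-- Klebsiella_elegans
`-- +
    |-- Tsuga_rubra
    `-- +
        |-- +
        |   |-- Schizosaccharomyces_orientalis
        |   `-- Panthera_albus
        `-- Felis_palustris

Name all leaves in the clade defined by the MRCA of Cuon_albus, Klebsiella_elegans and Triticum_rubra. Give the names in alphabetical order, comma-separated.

Abies_major, Ailuropoda_fluviatilis, Ateles_sylvestris, Corvus_arenarius, Cuon_albus, Klebsiella_elegans, Meles_palustris, Prionailurus_rubra, Saimiri_palustris, Tremarctos_domesticus, Triticum_rubra

Tracing Cuon_albus: it sits inside (Cuon_albus,(Prionailurus_rubra,((Abies_major,Corvus_arenarius),Triticum_rubra))).
Tracing Klebsiella_elegans: it sits inside ((((Cuon_albus,(Prionailurus_rubra,((Abies_major,Corvus_arenarius),Triticum_rubra))),(Ateles_sylvestris,Tremarctos_domesticus)),((Ailuropoda_fluviatilis,Saimiri_palustris),Meles_palustris)),Klebsiella_elegans).
Tracing Triticum_rubra: it sits inside ((Abies_major,Corvus_arenarius),Triticum_rubra).
The smallest clade enclosing all 3 is ((((Cuon_albus,(Prionailurus_rubra,((Abies_major,Corvus_arenarius),Triticum_rubra))),(Ateles_sylvestris,Tremarctos_domesticus)),((Ailuropoda_fluviatilis,Saimiri_palustris),Meles_palustris)),Klebsiella_elegans); the answer is its 11 terminal taxa in alphabetical order.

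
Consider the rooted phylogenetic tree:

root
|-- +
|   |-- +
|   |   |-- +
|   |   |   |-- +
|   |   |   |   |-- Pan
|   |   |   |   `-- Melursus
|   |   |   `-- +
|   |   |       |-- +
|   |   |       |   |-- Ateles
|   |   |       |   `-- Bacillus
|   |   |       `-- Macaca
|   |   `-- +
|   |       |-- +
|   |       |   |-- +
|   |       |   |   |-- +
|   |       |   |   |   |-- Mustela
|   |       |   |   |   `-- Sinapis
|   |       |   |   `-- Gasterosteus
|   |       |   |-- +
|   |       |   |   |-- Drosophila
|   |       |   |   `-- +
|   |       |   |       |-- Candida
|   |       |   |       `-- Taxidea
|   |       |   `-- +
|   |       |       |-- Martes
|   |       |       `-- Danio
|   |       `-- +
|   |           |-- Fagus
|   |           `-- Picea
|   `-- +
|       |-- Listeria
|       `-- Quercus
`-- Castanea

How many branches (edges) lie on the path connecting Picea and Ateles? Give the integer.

7

The MRCA of Picea and Ateles is the node subtending (((Pan,Melursus),((Ateles,Bacillus),Macaca)),((((Mustela,Sinapis),Gasterosteus),(Drosophila,(Candida,Taxidea)),(Martes,Danio)),(Fagus,Picea))).
From Picea up to that node: 3 branches. From Ateles up to the same node: 4 branches. Total: 3 + 4 = 7.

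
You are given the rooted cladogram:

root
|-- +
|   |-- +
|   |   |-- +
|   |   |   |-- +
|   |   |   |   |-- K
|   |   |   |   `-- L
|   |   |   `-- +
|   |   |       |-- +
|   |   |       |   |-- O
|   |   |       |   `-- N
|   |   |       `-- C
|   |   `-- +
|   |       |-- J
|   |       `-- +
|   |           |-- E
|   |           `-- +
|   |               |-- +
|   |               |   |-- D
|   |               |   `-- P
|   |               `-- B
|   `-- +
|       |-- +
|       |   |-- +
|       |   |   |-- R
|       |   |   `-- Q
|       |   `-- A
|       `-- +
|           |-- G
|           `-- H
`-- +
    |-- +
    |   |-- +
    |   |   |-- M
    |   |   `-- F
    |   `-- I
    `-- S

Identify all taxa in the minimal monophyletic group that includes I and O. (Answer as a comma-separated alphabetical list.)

A, B, C, D, E, F, G, H, I, J, K, L, M, N, O, P, Q, R, S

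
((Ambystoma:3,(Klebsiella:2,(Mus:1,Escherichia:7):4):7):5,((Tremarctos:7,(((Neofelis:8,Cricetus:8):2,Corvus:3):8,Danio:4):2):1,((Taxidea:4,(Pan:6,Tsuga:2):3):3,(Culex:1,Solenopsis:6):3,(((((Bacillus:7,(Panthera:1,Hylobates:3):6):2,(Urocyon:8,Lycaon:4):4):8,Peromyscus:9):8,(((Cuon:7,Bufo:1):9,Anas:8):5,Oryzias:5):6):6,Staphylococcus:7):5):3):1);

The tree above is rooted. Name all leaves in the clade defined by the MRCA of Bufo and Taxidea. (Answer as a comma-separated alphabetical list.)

Anas, Bacillus, Bufo, Culex, Cuon, Hylobates, Lycaon, Oryzias, Pan, Panthera, Peromyscus, Solenopsis, Staphylococcus, Taxidea, Tsuga, Urocyon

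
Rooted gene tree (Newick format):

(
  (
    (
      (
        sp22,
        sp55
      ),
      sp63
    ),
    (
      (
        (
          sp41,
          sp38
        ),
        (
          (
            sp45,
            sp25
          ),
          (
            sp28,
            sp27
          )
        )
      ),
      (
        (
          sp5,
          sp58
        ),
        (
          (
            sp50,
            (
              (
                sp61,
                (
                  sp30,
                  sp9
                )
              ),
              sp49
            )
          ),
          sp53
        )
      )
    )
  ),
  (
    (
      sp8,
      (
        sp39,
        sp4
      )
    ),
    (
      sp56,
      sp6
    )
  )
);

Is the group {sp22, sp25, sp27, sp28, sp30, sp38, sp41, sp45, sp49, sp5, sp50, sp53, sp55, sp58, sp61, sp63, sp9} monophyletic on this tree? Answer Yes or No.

Yes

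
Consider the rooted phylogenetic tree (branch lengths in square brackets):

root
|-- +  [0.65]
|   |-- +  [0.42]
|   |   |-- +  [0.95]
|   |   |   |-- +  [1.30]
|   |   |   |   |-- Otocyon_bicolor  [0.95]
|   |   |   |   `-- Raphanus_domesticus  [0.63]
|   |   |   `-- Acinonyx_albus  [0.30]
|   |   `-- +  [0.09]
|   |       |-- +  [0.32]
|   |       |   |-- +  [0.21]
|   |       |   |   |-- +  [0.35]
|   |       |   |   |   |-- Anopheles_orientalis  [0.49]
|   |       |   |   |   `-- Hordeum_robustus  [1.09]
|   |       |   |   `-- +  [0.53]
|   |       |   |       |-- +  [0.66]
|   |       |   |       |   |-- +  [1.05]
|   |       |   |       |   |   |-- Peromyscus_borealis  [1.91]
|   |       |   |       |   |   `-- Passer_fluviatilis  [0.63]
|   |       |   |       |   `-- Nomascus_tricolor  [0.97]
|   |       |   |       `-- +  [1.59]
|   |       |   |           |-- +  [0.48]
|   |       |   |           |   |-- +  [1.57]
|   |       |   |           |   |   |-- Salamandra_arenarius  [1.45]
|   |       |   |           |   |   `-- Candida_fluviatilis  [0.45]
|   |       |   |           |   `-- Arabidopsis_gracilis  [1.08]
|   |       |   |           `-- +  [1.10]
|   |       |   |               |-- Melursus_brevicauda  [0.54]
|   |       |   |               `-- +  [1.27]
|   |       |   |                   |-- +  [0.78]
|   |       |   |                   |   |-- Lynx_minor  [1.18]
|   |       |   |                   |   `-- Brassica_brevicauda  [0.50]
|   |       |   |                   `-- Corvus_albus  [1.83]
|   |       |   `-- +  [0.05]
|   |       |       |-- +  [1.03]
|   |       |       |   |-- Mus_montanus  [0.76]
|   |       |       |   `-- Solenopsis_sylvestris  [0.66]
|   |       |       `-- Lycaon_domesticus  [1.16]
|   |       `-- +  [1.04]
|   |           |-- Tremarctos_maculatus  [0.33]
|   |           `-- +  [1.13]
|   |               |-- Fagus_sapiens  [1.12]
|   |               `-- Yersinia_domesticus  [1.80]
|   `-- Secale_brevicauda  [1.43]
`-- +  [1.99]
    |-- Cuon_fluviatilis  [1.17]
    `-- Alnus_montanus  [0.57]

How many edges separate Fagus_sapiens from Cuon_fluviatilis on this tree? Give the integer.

8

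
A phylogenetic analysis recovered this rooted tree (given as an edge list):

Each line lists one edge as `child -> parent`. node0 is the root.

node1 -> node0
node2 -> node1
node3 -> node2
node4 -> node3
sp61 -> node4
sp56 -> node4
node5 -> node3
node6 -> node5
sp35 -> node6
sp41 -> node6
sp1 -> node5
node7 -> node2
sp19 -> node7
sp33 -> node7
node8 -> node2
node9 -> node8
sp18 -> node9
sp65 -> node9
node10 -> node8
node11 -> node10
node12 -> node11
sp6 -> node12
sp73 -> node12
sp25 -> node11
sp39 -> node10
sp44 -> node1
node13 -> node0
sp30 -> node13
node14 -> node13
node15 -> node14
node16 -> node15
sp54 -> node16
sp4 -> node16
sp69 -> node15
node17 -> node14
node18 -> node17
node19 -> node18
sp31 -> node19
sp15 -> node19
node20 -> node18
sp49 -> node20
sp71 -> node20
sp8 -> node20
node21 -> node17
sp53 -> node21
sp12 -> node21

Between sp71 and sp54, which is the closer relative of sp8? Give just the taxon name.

The MRCA of sp8 and sp71 subtends (sp49,sp71,sp8) (3 taxa).
The MRCA of sp8 and sp54 subtends (((sp54,sp4),sp69),(((sp31,sp15),(sp49,sp71,sp8)),(sp53,sp12))) (10 taxa).
The first is nested inside the second, so sp8 shares a more recent common ancestor with sp71.

sp71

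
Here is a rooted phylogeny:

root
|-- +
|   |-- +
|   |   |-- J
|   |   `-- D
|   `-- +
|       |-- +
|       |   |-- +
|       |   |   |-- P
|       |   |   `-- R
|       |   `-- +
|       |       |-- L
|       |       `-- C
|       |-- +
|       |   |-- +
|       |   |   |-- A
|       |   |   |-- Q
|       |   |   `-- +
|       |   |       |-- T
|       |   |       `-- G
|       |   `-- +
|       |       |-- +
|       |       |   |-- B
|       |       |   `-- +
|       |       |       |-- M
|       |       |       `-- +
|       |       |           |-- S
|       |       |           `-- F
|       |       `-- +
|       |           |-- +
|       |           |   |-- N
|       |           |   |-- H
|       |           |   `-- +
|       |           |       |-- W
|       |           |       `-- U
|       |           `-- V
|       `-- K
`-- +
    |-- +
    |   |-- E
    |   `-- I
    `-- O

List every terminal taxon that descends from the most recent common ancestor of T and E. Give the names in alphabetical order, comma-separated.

Tracing T: it sits inside (T,G).
Tracing E: it sits inside (E,I).
The smallest clade enclosing both is the whole tree (their MRCA is the root), so the answer is all 23 tips in alphabetical order.

A, B, C, D, E, F, G, H, I, J, K, L, M, N, O, P, Q, R, S, T, U, V, W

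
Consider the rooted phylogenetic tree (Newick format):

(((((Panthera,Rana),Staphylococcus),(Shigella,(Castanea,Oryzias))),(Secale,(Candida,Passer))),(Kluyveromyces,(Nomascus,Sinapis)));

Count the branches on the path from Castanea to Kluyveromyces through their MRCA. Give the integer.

7

The MRCA of Castanea and Kluyveromyces is the root of the tree.
From Castanea up to that node: 5 branches. From Kluyveromyces up to the same node: 2 branches. Total: 5 + 2 = 7.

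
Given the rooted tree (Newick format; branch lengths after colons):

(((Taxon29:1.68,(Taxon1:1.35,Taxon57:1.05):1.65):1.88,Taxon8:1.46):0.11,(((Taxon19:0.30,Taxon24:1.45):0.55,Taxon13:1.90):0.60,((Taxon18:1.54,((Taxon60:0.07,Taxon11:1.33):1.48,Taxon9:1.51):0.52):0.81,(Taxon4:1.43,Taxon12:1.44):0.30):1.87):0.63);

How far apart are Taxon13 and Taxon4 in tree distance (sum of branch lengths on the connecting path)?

6.10

The path runs Taxon13 → … → MRCA → … → Taxon4; the MRCA is the node subtending (((Taxon19,Taxon24),Taxon13),((Taxon18,((Taxon60,Taxon11),Taxon9)),(Taxon4,Taxon12))).
Branch lengths along that path: 1.90 + 0.60 + 1.87 + 0.30 + 1.43 = 6.10.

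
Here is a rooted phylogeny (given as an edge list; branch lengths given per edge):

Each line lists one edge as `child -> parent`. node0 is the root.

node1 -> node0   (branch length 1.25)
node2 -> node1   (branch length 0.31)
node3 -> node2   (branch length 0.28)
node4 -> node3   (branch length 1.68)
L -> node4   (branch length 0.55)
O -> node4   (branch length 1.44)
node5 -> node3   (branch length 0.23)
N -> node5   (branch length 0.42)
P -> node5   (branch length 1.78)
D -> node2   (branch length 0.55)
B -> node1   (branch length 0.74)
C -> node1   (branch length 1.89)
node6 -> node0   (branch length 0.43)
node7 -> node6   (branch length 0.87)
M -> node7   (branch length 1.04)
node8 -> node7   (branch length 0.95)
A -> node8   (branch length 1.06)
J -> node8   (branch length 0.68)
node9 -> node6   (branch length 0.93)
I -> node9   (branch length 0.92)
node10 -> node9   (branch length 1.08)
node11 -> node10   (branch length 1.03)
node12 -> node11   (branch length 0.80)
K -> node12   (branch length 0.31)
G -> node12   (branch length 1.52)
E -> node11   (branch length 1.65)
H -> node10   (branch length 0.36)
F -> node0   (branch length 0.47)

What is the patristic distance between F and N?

2.96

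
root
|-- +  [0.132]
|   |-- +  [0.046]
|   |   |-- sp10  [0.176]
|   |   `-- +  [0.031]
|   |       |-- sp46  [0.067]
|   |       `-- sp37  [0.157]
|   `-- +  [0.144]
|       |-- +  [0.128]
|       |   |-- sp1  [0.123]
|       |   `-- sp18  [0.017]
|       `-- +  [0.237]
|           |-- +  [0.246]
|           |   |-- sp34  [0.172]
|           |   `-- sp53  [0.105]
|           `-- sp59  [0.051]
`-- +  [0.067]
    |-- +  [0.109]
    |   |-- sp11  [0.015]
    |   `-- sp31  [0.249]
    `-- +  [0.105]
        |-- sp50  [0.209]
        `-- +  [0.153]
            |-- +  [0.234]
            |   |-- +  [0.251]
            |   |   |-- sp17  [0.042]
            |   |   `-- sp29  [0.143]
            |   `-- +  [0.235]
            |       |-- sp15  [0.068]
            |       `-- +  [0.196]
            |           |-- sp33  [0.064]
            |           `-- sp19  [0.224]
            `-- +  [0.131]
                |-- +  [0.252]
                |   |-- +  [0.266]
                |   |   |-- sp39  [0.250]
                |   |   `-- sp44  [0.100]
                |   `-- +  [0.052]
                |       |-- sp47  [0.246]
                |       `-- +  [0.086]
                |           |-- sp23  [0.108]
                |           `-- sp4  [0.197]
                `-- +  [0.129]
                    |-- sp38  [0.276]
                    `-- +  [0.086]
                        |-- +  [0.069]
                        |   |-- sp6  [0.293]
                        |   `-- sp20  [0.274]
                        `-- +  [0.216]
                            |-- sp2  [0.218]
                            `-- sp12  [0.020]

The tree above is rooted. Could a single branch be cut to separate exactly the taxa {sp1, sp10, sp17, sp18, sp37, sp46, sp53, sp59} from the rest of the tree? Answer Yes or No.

No

The MRCA of the listed taxa is the root, so the smallest clade containing them is the whole tree.
That clade also contains sp11, sp12, sp15, sp19, sp2, sp20, sp23, sp29, sp31, sp33, sp34, sp38, sp39, sp4, sp44, sp47, sp50, sp6, which are not in the proposed group, so the group is not monophyletic.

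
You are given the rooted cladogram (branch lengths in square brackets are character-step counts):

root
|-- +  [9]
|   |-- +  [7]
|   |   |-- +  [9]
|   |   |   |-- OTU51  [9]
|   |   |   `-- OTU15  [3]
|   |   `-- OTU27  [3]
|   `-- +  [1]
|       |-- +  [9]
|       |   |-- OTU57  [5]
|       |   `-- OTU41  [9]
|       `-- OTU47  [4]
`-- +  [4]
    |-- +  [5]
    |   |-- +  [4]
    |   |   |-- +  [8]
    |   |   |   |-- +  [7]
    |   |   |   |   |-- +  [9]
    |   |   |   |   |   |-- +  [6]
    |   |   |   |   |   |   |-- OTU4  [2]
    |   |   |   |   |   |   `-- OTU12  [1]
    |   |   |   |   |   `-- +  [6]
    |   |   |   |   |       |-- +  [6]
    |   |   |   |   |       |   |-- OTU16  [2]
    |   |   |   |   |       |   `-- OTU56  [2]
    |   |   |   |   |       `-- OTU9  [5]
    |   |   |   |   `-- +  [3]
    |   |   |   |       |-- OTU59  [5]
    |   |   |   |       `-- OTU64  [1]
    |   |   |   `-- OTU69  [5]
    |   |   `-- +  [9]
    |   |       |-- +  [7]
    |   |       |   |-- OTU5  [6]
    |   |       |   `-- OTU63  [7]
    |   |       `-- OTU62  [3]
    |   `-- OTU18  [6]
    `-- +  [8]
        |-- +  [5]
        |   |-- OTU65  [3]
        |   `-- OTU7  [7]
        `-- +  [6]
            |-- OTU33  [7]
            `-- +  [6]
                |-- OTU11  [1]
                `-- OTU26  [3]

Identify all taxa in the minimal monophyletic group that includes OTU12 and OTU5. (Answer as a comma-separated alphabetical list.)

OTU12, OTU16, OTU4, OTU5, OTU56, OTU59, OTU62, OTU63, OTU64, OTU69, OTU9

Tracing OTU12: it sits inside (OTU4,OTU12).
Tracing OTU5: it sits inside (OTU5,OTU63).
The smallest clade enclosing both is (((((OTU4,OTU12),((OTU16,OTU56),OTU9)),(OTU59,OTU64)),OTU69),((OTU5,OTU63),OTU62)); the answer is its 11 terminal taxa in alphabetical order.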